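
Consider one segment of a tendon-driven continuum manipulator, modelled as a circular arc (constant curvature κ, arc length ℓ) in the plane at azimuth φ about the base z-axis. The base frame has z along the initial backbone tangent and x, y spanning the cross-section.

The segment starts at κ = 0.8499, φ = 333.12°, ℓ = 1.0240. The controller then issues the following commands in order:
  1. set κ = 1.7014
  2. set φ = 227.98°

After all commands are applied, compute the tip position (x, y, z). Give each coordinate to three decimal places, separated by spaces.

initial: κ=0.8499, φ=333.12°, ℓ=1.0240
cmd 1: set κ=1.7014 → (κ,φ,ℓ)=(1.7014,333.12°,1.0240) → tip=(0.6137,-0.3111,0.5791)
cmd 2: set φ=227.98° → (κ,φ,ℓ)=(1.7014,227.98°,1.0240) → tip=(-0.4606,-0.5111,0.5791)

-0.461 -0.511 0.579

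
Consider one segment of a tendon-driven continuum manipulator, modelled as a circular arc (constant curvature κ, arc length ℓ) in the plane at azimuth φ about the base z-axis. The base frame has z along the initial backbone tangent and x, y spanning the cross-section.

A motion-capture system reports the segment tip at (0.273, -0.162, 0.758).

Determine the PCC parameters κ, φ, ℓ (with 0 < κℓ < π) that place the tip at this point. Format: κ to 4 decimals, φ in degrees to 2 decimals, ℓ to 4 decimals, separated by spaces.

ρ = √(x²+y²) = √(0.273² + -0.162²) = 0.31745
φ = atan2(y, x) mod 360° = atan2(-0.162, 0.273) = 329.3148°
|p|² = ρ² + z² = 0.31745² + 0.758² = 0.67534
κ = 2ρ / |p|² = 2×0.31745 / 0.67534 = 0.94012
θ = 2·atan2(ρ, z) = 2·atan2(0.31745, 0.758) = 0.79321 rad
ℓ = θ/κ = 0.79321/0.94012 = 0.84373

0.9401 329.31 0.8437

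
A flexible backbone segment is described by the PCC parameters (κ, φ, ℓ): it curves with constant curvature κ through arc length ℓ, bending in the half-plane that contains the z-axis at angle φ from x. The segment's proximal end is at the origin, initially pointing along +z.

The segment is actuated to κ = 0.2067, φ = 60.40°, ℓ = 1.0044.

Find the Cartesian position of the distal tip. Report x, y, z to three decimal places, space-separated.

0.051 0.090 0.997

θ = κ·ℓ = 0.2067 × 1.0044 = 0.20761 rad
ρ = (1 − cos θ)/κ = (1 − 0.97853)/0.2067 = 0.10389
z = sin θ / κ = 0.20612/0.2067 = 0.99720
x = ρ cos φ = 0.10389 × cos(60.40°) = 0.05131
y = ρ sin φ = 0.10389 × sin(60.40°) = 0.09033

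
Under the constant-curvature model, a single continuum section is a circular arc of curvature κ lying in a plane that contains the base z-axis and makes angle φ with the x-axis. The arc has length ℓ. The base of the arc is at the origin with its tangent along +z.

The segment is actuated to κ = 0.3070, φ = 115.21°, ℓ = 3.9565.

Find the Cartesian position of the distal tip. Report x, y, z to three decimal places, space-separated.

-0.904 1.920 3.053

θ = κ·ℓ = 0.3070 × 3.9565 = 1.21465 rad
ρ = (1 − cos θ)/κ = (1 − 0.34867)/0.3070 = 2.12160
z = sin θ / κ = 0.93725/0.3070 = 3.05292
x = ρ cos φ = 2.12160 × cos(115.21°) = -0.90367
y = ρ sin φ = 2.12160 × sin(115.21°) = 1.91952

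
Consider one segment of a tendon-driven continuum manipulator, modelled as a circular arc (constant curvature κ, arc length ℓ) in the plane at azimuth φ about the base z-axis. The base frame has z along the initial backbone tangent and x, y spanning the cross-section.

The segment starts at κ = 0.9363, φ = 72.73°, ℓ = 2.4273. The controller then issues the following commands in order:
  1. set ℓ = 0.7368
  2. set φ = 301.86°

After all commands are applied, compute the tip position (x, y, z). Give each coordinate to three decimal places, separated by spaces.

initial: κ=0.9363, φ=72.73°, ℓ=2.4273
cmd 1: set ℓ=0.7368 → (κ,φ,ℓ)=(0.9363,72.73°,0.7368) → tip=(0.0725,0.2332,0.6797)
cmd 2: set φ=301.86° → (κ,φ,ℓ)=(0.9363,301.86°,0.7368) → tip=(0.1289,-0.2074,0.6797)

0.129 -0.207 0.680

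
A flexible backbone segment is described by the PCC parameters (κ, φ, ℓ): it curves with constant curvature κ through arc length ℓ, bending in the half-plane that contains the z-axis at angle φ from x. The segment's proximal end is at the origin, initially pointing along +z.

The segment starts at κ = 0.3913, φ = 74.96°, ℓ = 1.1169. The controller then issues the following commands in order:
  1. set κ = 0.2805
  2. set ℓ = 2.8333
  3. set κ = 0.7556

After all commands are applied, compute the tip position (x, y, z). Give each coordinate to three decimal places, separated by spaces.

initial: κ=0.3913, φ=74.96°, ℓ=1.1169
cmd 1: set κ=0.2805 → (κ,φ,ℓ)=(0.2805,74.96°,1.1169) → tip=(0.0450,0.1676,1.0987)
cmd 2: set ℓ=2.8333 → (κ,φ,ℓ)=(0.2805,74.96°,2.8333) → tip=(0.2771,1.0313,2.5443)
cmd 3: set κ=0.7556 → (κ,φ,ℓ)=(0.7556,74.96°,2.8333) → tip=(0.5288,1.9679,1.1142)

0.529 1.968 1.114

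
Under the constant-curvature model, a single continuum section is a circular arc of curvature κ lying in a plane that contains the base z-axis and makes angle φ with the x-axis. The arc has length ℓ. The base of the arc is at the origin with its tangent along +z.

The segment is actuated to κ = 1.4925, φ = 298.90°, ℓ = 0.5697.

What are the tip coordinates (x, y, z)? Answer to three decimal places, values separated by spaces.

0.110 -0.200 0.503

θ = κ·ℓ = 1.4925 × 0.5697 = 0.85028 rad
ρ = (1 − cos θ)/κ = (1 − 0.65977)/1.4925 = 0.22796
z = sin θ / κ = 0.75146/1.4925 = 0.50349
x = ρ cos φ = 0.22796 × cos(298.90°) = 0.11017
y = ρ sin φ = 0.22796 × sin(298.90°) = -0.19957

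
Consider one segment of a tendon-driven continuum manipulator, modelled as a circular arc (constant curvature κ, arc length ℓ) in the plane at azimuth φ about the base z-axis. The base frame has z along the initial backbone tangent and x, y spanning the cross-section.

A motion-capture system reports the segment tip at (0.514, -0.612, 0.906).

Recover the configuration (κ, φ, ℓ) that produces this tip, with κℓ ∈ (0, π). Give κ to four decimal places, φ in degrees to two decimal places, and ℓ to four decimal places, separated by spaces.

1.0951 310.03 1.3201

ρ = √(x²+y²) = √(0.514² + -0.612²) = 0.79921
φ = atan2(y, x) mod 360° = atan2(-0.612, 0.514) = 310.0259°
|p|² = ρ² + z² = 0.79921² + 0.906² = 1.45958
κ = 2ρ / |p|² = 2×0.79921 / 1.45958 = 1.09513
θ = 2·atan2(ρ, z) = 2·atan2(0.79921, 0.906) = 1.44571 rad
ℓ = θ/κ = 1.44571/1.09513 = 1.32013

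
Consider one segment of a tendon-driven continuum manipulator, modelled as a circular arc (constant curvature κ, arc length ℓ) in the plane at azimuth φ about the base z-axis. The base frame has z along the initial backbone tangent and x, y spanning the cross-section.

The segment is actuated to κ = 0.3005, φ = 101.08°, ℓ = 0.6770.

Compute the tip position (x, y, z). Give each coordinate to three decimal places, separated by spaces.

θ = κ·ℓ = 0.3005 × 0.6770 = 0.20344 rad
ρ = (1 − cos θ)/κ = (1 − 0.97938)/0.3005 = 0.06863
z = sin θ / κ = 0.20204/0.3005 = 0.67234
x = ρ cos φ = 0.06863 × cos(101.08°) = -0.01319
y = ρ sin φ = 0.06863 × sin(101.08°) = 0.06735

-0.013 0.067 0.672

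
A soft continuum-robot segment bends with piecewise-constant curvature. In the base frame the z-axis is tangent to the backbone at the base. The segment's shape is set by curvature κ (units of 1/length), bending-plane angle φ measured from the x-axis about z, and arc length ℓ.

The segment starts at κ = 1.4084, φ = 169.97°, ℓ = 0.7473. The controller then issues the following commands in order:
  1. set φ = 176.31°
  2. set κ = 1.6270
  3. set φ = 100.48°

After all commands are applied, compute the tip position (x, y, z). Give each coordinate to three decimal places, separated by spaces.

-0.073 0.394 0.576

initial: κ=1.4084, φ=169.97°, ℓ=0.7473
cmd 1: set φ=176.31° → (κ,φ,ℓ)=(1.4084,176.31°,0.7473) → tip=(-0.3575,0.0231,0.6168)
cmd 2: set κ=1.6270 → (κ,φ,ℓ)=(1.6270,176.31°,0.7473) → tip=(-0.4002,0.0258,0.5763)
cmd 3: set φ=100.48° → (κ,φ,ℓ)=(1.6270,100.48°,0.7473) → tip=(-0.0729,0.3943,0.5763)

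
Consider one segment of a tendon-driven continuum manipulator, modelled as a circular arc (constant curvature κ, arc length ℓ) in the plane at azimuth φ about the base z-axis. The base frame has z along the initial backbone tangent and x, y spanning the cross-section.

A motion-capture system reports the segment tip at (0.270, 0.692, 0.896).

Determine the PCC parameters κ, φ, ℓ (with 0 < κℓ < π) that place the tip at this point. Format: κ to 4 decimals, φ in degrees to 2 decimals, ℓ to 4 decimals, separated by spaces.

ρ = √(x²+y²) = √(0.270² + 0.692²) = 0.74281
φ = atan2(y, x) mod 360° = atan2(0.692, 0.270) = 68.6856°
|p|² = ρ² + z² = 0.74281² + 0.896² = 1.35458
κ = 2ρ / |p|² = 2×0.74281 / 1.35458 = 1.09674
θ = 2·atan2(ρ, z) = 2·atan2(0.74281, 0.896) = 1.38438 rad
ℓ = θ/κ = 1.38438/1.09674 = 1.26228

1.0967 68.69 1.2623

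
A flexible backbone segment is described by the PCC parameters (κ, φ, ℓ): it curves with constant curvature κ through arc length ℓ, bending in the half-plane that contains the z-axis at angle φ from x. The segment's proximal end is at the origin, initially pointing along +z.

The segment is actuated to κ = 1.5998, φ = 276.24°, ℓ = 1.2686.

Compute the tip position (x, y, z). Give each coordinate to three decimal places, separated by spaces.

θ = κ·ℓ = 1.5998 × 1.2686 = 2.02951 rad
ρ = (1 − cos θ)/κ = (1 − -0.44279)/1.5998 = 0.90186
z = sin θ / κ = 0.89662/1.5998 = 0.56046
x = ρ cos φ = 0.90186 × cos(276.24°) = 0.09803
y = ρ sin φ = 0.90186 × sin(276.24°) = -0.89651

0.098 -0.897 0.560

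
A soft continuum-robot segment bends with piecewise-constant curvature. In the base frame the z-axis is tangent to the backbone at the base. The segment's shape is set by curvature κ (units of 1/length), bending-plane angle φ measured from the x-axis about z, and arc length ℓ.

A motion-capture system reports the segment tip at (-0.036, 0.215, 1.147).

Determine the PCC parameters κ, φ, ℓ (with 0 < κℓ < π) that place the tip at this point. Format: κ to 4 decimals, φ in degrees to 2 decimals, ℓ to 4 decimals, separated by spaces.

ρ = √(x²+y²) = √(-0.036² + 0.215²) = 0.21799
φ = atan2(y, x) mod 360° = atan2(0.215, -0.036) = 99.5055°
|p|² = ρ² + z² = 0.21799² + 1.147² = 1.36313
κ = 2ρ / |p|² = 2×0.21799 / 1.36313 = 0.31984
θ = 2·atan2(ρ, z) = 2·atan2(0.21799, 1.147) = 0.37563 rad
ℓ = θ/κ = 0.37563/0.31984 = 1.17442

0.3198 99.51 1.1744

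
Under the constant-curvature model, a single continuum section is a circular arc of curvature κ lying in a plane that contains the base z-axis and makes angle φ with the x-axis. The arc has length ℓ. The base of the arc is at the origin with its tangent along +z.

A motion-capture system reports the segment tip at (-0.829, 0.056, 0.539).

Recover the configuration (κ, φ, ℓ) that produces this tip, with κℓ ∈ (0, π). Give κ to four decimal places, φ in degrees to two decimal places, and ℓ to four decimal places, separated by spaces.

1.6941 176.14 1.1750

ρ = √(x²+y²) = √(-0.829² + 0.056²) = 0.83089
φ = atan2(y, x) mod 360° = atan2(0.056, -0.829) = 176.1355°
|p|² = ρ² + z² = 0.83089² + 0.539² = 0.98090
κ = 2ρ / |p|² = 2×0.83089 / 0.98090 = 1.69414
θ = 2·atan2(ρ, z) = 2·atan2(0.83089, 0.539) = 1.99067 rad
ℓ = θ/κ = 1.99067/1.69414 = 1.17503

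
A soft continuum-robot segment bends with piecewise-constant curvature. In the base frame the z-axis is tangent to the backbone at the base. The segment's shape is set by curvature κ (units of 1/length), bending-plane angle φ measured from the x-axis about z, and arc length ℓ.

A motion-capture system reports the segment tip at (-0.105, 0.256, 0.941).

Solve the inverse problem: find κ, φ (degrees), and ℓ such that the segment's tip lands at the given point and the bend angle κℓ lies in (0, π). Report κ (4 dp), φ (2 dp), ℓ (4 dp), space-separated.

ρ = √(x²+y²) = √(-0.105² + 0.256²) = 0.27670
φ = atan2(y, x) mod 360° = atan2(0.256, -0.105) = 112.3013°
|p|² = ρ² + z² = 0.27670² + 0.941² = 0.96204
κ = 2ρ / |p|² = 2×0.27670 / 0.96204 = 0.57523
θ = 2·atan2(ρ, z) = 2·atan2(0.27670, 0.941) = 0.57197 rad
ℓ = θ/κ = 0.57197/0.57523 = 0.99434

0.5752 112.30 0.9943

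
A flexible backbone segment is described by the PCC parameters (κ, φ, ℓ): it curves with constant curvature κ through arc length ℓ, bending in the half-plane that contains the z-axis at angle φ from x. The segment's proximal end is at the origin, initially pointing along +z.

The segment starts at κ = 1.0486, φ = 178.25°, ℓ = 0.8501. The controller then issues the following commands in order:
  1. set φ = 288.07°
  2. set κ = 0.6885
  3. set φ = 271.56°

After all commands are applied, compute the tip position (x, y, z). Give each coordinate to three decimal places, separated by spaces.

0.007 -0.242 0.802

initial: κ=1.0486, φ=178.25°, ℓ=0.8501
cmd 1: set φ=288.07° → (κ,φ,ℓ)=(1.0486,288.07°,0.8501) → tip=(0.1099,-0.3370,0.7419)
cmd 2: set κ=0.6885 → (κ,φ,ℓ)=(0.6885,288.07°,0.8501) → tip=(0.0750,-0.2298,0.8024)
cmd 3: set φ=271.56° → (κ,φ,ℓ)=(0.6885,271.56°,0.8501) → tip=(0.0066,-0.2417,0.8024)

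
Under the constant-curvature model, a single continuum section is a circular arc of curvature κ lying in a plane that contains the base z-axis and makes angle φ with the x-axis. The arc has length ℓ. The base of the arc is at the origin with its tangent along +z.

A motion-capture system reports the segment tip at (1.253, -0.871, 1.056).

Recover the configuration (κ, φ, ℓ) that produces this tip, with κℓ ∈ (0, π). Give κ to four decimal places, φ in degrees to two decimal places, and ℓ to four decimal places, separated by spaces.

0.8862 325.20 2.1788

ρ = √(x²+y²) = √(1.253² + -0.871²) = 1.52599
φ = atan2(y, x) mod 360° = atan2(-0.871, 1.253) = 325.1956°
|p|² = ρ² + z² = 1.52599² + 1.056² = 3.44379
κ = 2ρ / |p|² = 2×1.52599 / 3.44379 = 0.88623
θ = 2·atan2(ρ, z) = 2·atan2(1.52599, 1.056) = 1.93091 rad
ℓ = θ/κ = 1.93091/0.88623 = 2.17879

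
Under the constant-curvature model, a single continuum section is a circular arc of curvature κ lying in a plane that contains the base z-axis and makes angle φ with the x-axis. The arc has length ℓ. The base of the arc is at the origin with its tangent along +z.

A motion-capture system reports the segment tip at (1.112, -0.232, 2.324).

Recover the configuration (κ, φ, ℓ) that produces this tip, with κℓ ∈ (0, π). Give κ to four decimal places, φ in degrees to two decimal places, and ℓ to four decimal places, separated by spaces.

0.3395 348.22 2.6781

ρ = √(x²+y²) = √(1.112² + -0.232²) = 1.13594
φ = atan2(y, x) mod 360° = atan2(-0.232, 1.112) = 348.2153°
|p|² = ρ² + z² = 1.13594² + 2.324² = 6.69134
κ = 2ρ / |p|² = 2×1.13594 / 6.69134 = 0.33953
θ = 2·atan2(ρ, z) = 2·atan2(1.13594, 2.324) = 0.90928 rad
ℓ = θ/κ = 0.90928/0.33953 = 2.67807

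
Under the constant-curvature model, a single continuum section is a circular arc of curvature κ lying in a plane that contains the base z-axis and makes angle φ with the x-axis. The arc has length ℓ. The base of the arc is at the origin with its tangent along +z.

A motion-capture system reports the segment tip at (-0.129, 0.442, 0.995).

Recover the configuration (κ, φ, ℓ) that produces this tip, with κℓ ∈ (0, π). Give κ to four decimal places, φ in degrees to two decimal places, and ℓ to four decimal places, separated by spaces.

ρ = √(x²+y²) = √(-0.129² + 0.442²) = 0.46044
φ = atan2(y, x) mod 360° = atan2(0.442, -0.129) = 106.2702°
|p|² = ρ² + z² = 0.46044² + 0.995² = 1.20203
κ = 2ρ / |p|² = 2×0.46044 / 1.20203 = 0.76610
θ = 2·atan2(ρ, z) = 2·atan2(0.46044, 0.995) = 0.86682 rad
ℓ = θ/κ = 0.86682/0.76610 = 1.13146

0.7661 106.27 1.1315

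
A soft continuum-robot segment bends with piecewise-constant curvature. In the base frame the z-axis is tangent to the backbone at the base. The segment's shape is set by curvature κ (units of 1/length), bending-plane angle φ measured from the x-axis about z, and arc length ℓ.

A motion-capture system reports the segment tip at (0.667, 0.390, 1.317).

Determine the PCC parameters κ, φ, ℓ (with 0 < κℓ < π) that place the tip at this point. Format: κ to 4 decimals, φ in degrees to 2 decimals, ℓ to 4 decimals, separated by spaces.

ρ = √(x²+y²) = √(0.667² + 0.390²) = 0.77265
φ = atan2(y, x) mod 360° = atan2(0.390, 0.667) = 30.3152°
|p|² = ρ² + z² = 0.77265² + 1.317² = 2.33148
κ = 2ρ / |p|² = 2×0.77265 / 2.33148 = 0.66280
θ = 2·atan2(ρ, z) = 2·atan2(0.77265, 1.317) = 1.06113 rad
ℓ = θ/κ = 1.06113/0.66280 = 1.60098

0.6628 30.32 1.6010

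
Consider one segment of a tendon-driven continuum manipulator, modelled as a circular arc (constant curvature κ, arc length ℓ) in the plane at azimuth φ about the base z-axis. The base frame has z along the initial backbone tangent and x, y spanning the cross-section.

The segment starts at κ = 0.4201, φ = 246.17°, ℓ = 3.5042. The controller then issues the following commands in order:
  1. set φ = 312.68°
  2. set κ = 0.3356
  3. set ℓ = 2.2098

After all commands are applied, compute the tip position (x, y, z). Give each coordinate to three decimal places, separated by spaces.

initial: κ=0.4201, φ=246.17°, ℓ=3.5042
cmd 1: set φ=312.68° → (κ,φ,ℓ)=(0.4201,312.68°,3.5042) → tip=(1.4547,-1.5775,2.3688)
cmd 2: set κ=0.3356 → (κ,φ,ℓ)=(0.3356,312.68°,3.5042) → tip=(1.2431,-1.3480,2.7505)
cmd 3: set ℓ=2.2098 → (κ,φ,ℓ)=(0.3356,312.68°,2.2098) → tip=(0.5305,-0.5753,2.0127)

0.530 -0.575 2.013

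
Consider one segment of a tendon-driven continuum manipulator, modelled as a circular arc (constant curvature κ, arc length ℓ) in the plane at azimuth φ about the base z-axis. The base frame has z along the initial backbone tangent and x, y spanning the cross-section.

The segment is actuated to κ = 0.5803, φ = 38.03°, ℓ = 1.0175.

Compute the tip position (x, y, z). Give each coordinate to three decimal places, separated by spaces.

θ = κ·ℓ = 0.5803 × 1.0175 = 0.59046 rad
ρ = (1 − cos θ)/κ = (1 − 0.83069)/0.5803 = 0.29177
z = sin θ / κ = 0.55674/0.5803 = 0.95940
x = ρ cos φ = 0.29177 × cos(38.03°) = 0.22982
y = ρ sin φ = 0.29177 × sin(38.03°) = 0.17975

0.230 0.180 0.959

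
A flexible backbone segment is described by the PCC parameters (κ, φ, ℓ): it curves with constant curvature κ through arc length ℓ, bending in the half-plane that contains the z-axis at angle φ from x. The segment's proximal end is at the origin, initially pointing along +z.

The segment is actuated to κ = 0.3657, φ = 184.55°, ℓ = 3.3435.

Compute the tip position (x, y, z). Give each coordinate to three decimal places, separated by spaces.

-1.796 -0.143 2.570

θ = κ·ℓ = 0.3657 × 3.3435 = 1.22272 rad
ρ = (1 − cos θ)/κ = (1 − 0.34109)/0.3657 = 1.80177
z = sin θ / κ = 0.94003/0.3657 = 2.57049
x = ρ cos φ = 1.80177 × cos(184.55°) = -1.79609
y = ρ sin φ = 1.80177 × sin(184.55°) = -0.14293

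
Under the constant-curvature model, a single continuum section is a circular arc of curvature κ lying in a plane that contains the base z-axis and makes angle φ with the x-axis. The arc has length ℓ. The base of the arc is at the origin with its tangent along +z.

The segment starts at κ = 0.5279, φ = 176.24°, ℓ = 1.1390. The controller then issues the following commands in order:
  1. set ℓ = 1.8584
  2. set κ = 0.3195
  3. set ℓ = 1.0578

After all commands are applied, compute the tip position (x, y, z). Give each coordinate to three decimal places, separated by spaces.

-0.177 0.012 1.038

initial: κ=0.5279, φ=176.24°, ℓ=1.1390
cmd 1: set ℓ=1.8584 → (κ,φ,ℓ)=(0.5279,176.24°,1.8584) → tip=(-0.8390,0.0551,1.5743)
cmd 2: set κ=0.3195 → (κ,φ,ℓ)=(0.3195,176.24°,1.8584) → tip=(-0.5345,0.0351,1.7511)
cmd 3: set ℓ=1.0578 → (κ,φ,ℓ)=(0.3195,176.24°,1.0578) → tip=(-0.1767,0.0116,1.0378)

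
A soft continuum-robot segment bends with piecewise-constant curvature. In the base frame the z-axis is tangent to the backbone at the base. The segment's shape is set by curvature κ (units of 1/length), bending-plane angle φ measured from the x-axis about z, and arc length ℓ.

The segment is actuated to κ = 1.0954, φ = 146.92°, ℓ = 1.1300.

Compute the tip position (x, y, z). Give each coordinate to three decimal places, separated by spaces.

-0.515 0.335 0.863

θ = κ·ℓ = 1.0954 × 1.1300 = 1.23780 rad
ρ = (1 − cos θ)/κ = (1 − 0.32687)/1.0954 = 0.61450
z = sin θ / κ = 0.94507/1.0954 = 0.86276
x = ρ cos φ = 0.61450 × cos(146.92°) = -0.51490
y = ρ sin φ = 0.61450 × sin(146.92°) = 0.33540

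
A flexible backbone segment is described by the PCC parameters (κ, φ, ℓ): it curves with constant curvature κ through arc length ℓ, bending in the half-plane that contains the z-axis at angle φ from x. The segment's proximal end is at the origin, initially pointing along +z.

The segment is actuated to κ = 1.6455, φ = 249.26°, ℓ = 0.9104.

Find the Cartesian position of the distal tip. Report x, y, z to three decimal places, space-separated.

θ = κ·ℓ = 1.6455 × 0.9104 = 1.49806 rad
ρ = (1 − cos θ)/κ = (1 − 0.07267)/1.6455 = 0.56356
z = sin θ / κ = 0.99736/1.6455 = 0.60611
x = ρ cos φ = 0.56356 × cos(249.26°) = -0.19957
y = ρ sin φ = 0.56356 × sin(249.26°) = -0.52704

-0.200 -0.527 0.606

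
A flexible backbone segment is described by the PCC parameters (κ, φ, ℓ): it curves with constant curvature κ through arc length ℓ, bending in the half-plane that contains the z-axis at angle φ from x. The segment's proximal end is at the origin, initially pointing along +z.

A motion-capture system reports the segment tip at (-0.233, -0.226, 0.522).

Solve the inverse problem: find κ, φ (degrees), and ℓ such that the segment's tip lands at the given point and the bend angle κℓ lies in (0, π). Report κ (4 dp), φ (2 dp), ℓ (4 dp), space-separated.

ρ = √(x²+y²) = √(-0.233² + -0.226²) = 0.32460
φ = atan2(y, x) mod 360° = atan2(-0.226, -0.233) = 224.1263°
|p|² = ρ² + z² = 0.32460² + 0.522² = 0.37785
κ = 2ρ / |p|² = 2×0.32460 / 0.37785 = 1.71815
θ = 2·atan2(ρ, z) = 2·atan2(0.32460, 0.522) = 1.11265 rad
ℓ = θ/κ = 1.11265/1.71815 = 0.64759

1.7181 224.13 0.6476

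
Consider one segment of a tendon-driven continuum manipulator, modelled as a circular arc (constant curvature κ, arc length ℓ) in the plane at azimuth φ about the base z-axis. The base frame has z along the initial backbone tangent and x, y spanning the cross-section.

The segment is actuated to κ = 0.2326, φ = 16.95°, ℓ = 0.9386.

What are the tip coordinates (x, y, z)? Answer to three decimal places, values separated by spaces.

0.098 0.030 0.931

θ = κ·ℓ = 0.2326 × 0.9386 = 0.21832 rad
ρ = (1 − cos θ)/κ = (1 − 0.97626)/0.2326 = 0.10205
z = sin θ / κ = 0.21659/0.2326 = 0.93116
x = ρ cos φ = 0.10205 × cos(16.95°) = 0.09762
y = ρ sin φ = 0.10205 × sin(16.95°) = 0.02975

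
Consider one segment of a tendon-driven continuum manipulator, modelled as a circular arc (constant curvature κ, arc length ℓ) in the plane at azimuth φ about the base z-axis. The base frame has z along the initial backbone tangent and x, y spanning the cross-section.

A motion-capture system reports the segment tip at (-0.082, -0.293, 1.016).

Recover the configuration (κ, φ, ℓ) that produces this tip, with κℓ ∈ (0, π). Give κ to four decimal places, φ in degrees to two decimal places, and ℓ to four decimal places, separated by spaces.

0.5410 254.37 1.0757

ρ = √(x²+y²) = √(-0.082² + -0.293²) = 0.30426
φ = atan2(y, x) mod 360° = atan2(-0.293, -0.082) = 254.3650°
|p|² = ρ² + z² = 0.30426² + 1.016² = 1.12483
κ = 2ρ / |p|² = 2×0.30426 / 1.12483 = 0.54099
θ = 2·atan2(ρ, z) = 2·atan2(0.30426, 1.016) = 0.58193 rad
ℓ = θ/κ = 0.58193/0.54099 = 1.07569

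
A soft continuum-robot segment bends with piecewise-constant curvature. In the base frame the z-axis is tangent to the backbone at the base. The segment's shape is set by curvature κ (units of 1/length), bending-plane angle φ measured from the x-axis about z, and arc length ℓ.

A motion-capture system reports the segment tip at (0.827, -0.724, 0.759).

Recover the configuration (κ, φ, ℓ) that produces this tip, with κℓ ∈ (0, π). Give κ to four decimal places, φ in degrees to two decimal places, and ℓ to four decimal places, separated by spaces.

ρ = √(x²+y²) = √(0.827² + -0.724²) = 1.09914
φ = atan2(y, x) mod 360° = atan2(-0.724, 0.827) = 318.7994°
|p|² = ρ² + z² = 1.09914² + 0.759² = 1.78419
κ = 2ρ / |p|² = 2×1.09914 / 1.78419 = 1.23209
θ = 2·atan2(ρ, z) = 2·atan2(1.09914, 0.759) = 1.93289 rad
ℓ = θ/κ = 1.93289/1.23209 = 1.56879

1.2321 318.80 1.5688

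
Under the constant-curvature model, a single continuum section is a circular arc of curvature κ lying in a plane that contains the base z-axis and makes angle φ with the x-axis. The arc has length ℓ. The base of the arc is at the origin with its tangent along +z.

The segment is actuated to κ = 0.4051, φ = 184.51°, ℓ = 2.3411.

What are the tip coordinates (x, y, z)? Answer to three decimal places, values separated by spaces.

θ = κ·ℓ = 0.4051 × 2.3411 = 0.94838 rad
ρ = (1 − cos θ)/κ = (1 − 0.58300)/0.4051 = 1.02937
z = sin θ / κ = 0.81247/0.4051 = 2.00561
x = ρ cos φ = 1.02937 × cos(184.51°) = -1.02619
y = ρ sin φ = 1.02937 × sin(184.51°) = -0.08094

-1.026 -0.081 2.006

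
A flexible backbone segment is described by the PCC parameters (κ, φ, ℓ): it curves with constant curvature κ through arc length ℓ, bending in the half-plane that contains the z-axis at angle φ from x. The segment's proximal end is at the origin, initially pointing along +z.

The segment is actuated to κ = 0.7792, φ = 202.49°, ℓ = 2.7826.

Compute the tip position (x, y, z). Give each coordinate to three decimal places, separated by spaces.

θ = κ·ℓ = 0.7792 × 2.7826 = 2.16820 rad
ρ = (1 − cos θ)/κ = (1 − -0.56250)/0.7792 = 2.00526
z = sin θ / κ = 0.82680/0.7792 = 1.06109
x = ρ cos φ = 2.00526 × cos(202.49°) = -1.85275
y = ρ sin φ = 2.00526 × sin(202.49°) = -0.76706

-1.853 -0.767 1.061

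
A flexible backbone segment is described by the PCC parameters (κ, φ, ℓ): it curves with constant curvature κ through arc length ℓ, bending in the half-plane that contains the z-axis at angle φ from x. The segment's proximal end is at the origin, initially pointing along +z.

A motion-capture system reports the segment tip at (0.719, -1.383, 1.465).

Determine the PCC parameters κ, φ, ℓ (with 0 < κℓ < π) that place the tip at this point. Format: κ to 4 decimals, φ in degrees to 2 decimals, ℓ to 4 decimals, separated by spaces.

0.6813 297.47 2.3966

ρ = √(x²+y²) = √(0.719² + -1.383²) = 1.55873
φ = atan2(y, x) mod 360° = atan2(-1.383, 0.719) = 297.4692°
|p|² = ρ² + z² = 1.55873² + 1.465² = 4.57587
κ = 2ρ / |p|² = 2×1.55873 / 4.57587 = 0.68128
θ = 2·atan2(ρ, z) = 2·atan2(1.55873, 1.465) = 1.63277 rad
ℓ = θ/κ = 1.63277/0.68128 = 2.39662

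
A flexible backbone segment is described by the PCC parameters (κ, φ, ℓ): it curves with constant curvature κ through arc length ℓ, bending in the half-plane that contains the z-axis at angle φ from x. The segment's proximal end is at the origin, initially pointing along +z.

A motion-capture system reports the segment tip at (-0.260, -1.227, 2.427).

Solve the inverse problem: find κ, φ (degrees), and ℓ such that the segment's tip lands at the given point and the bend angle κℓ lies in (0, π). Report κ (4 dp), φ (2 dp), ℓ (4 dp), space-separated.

0.3361 258.04 2.8383

ρ = √(x²+y²) = √(-0.260² + -1.227²) = 1.25424
φ = atan2(y, x) mod 360° = atan2(-1.227, -0.260) = 258.0361°
|p|² = ρ² + z² = 1.25424² + 2.427² = 7.46346
κ = 2ρ / |p|² = 2×1.25424 / 7.46346 = 0.33610
θ = 2·atan2(ρ, z) = 2·atan2(1.25424, 2.427) = 0.95398 rad
ℓ = θ/κ = 0.95398/0.33610 = 2.83834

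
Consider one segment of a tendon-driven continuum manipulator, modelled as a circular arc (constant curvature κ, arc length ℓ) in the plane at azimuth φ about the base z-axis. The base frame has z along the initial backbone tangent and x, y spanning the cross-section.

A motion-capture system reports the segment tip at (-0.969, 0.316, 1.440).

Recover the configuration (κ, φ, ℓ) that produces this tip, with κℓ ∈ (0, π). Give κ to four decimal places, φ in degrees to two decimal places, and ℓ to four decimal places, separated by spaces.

ρ = √(x²+y²) = √(-0.969² + 0.316²) = 1.01922
φ = atan2(y, x) mod 360° = atan2(0.316, -0.969) = 161.9384°
|p|² = ρ² + z² = 1.01922² + 1.440² = 3.11242
κ = 2ρ / |p|² = 2×1.01922 / 3.11242 = 0.65494
θ = 2·atan2(ρ, z) = 2·atan2(1.01922, 1.440) = 1.23188 rad
ℓ = θ/κ = 1.23188/0.65494 = 1.88090

0.6549 161.94 1.8809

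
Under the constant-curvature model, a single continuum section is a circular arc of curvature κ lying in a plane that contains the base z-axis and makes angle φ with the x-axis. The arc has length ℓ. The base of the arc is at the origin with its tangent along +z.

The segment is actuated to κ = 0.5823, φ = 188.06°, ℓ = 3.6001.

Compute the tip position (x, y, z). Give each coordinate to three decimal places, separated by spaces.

θ = κ·ℓ = 0.5823 × 3.6001 = 2.09634 rad
ρ = (1 − cos θ)/κ = (1 − -0.50168)/0.5823 = 2.57888
z = sin θ / κ = 0.86505/0.5823 = 1.48558
x = ρ cos φ = 2.57888 × cos(188.06°) = -2.55341
y = ρ sin φ = 2.57888 × sin(188.06°) = -0.36158

-2.553 -0.362 1.486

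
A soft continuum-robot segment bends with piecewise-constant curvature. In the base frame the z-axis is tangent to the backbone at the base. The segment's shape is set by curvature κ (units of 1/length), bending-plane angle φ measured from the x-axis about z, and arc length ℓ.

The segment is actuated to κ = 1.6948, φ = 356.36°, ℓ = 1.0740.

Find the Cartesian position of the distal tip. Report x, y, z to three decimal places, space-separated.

θ = κ·ℓ = 1.6948 × 1.0740 = 1.82022 rad
ρ = (1 − cos θ)/κ = (1 − -0.24684)/1.6948 = 0.73569
z = sin θ / κ = 0.96906/1.6948 = 0.57178
x = ρ cos φ = 0.73569 × cos(356.36°) = 0.73420
y = ρ sin φ = 0.73569 × sin(356.36°) = -0.04671

0.734 -0.047 0.572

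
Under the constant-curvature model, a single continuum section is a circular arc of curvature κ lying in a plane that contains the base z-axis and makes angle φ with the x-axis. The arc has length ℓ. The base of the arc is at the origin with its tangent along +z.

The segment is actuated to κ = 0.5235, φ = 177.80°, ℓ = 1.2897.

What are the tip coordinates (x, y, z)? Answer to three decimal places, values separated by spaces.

θ = κ·ℓ = 0.5235 × 1.2897 = 0.67516 rad
ρ = (1 − cos θ)/κ = (1 − 0.78061)/0.5235 = 0.41909
z = sin θ / κ = 0.62502/0.5235 = 1.19393
x = ρ cos φ = 0.41909 × cos(177.80°) = -0.41878
y = ρ sin φ = 0.41909 × sin(177.80°) = 0.01609

-0.419 0.016 1.194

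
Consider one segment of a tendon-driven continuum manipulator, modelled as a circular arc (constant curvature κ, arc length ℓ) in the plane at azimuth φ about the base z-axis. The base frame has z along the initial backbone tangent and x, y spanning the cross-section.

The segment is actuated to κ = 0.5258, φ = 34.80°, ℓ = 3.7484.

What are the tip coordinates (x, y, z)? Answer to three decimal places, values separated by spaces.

θ = κ·ℓ = 0.5258 × 3.7484 = 1.97091 rad
ρ = (1 − cos θ)/κ = (1 − -0.38952)/0.5258 = 2.64268
z = sin θ / κ = 0.92102/0.5258 = 1.75165
x = ρ cos φ = 2.64268 × cos(34.80°) = 2.17004
y = ρ sin φ = 2.64268 × sin(34.80°) = 1.50821

2.170 1.508 1.752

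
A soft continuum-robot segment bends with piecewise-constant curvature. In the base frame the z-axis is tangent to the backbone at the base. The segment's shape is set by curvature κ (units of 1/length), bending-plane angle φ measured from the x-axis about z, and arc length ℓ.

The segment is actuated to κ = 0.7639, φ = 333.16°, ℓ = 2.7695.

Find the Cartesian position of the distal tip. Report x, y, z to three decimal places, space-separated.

θ = κ·ℓ = 0.7639 × 2.7695 = 2.11562 rad
ρ = (1 − cos θ)/κ = (1 − -0.51827)/0.7639 = 1.98752
z = sin θ / κ = 0.85522/0.7639 = 1.11954
x = ρ cos φ = 1.98752 × cos(333.16°) = 1.77341
y = ρ sin φ = 1.98752 × sin(333.16°) = -0.89737

1.773 -0.897 1.120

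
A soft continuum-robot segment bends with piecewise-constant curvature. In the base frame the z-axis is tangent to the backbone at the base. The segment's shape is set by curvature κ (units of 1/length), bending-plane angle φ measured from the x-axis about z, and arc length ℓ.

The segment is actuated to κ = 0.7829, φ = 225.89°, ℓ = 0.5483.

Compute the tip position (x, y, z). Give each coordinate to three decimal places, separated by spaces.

θ = κ·ℓ = 0.7829 × 0.5483 = 0.42926 rad
ρ = (1 − cos θ)/κ = (1 − 0.90927)/0.7829 = 0.11589
z = sin θ / κ = 0.41620/0.7829 = 0.53162
x = ρ cos φ = 0.11589 × cos(225.89°) = -0.08066
y = ρ sin φ = 0.11589 × sin(225.89°) = -0.08321

-0.081 -0.083 0.532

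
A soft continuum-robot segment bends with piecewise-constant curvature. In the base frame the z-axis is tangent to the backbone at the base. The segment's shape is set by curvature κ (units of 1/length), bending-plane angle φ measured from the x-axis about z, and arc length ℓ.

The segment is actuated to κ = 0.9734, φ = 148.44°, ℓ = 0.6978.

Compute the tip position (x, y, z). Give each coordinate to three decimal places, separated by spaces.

θ = κ·ℓ = 0.9734 × 0.6978 = 0.67924 rad
ρ = (1 − cos θ)/κ = (1 − 0.77805)/0.9734 = 0.22801
z = sin θ / κ = 0.62820/0.9734 = 0.64537
x = ρ cos φ = 0.22801 × cos(148.44°) = -0.19429
y = ρ sin φ = 0.22801 × sin(148.44°) = 0.11934

-0.194 0.119 0.645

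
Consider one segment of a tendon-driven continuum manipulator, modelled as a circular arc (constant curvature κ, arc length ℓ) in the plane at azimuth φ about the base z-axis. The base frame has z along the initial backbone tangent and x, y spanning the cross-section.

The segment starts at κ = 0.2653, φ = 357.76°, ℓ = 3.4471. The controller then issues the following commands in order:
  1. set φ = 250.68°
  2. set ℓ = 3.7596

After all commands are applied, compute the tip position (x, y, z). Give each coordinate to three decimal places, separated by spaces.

initial: κ=0.2653, φ=357.76°, ℓ=3.4471
cmd 1: set φ=250.68° → (κ,φ,ℓ)=(0.2653,250.68°,3.4471) → tip=(-0.4861,-1.3866,2.9863)
cmd 2: set ℓ=3.7596 → (κ,φ,ℓ)=(0.2653,250.68°,3.7596) → tip=(-0.5706,-1.6275,3.1665)

-0.571 -1.627 3.167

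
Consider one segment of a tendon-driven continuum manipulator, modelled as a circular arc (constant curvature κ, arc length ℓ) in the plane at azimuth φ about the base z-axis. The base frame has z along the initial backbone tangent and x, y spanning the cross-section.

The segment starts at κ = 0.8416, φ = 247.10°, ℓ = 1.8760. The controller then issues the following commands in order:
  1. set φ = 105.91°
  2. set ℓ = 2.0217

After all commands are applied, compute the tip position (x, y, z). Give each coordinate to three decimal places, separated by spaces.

initial: κ=0.8416, φ=247.10°, ℓ=1.8760
cmd 1: set φ=105.91° → (κ,φ,ℓ)=(0.8416,105.91°,1.8760) → tip=(-0.3283,1.1519,1.1882)
cmd 2: set ℓ=2.0217 → (κ,φ,ℓ)=(0.8416,105.91°,2.0217) → tip=(-0.3682,1.2916,1.1781)

-0.368 1.292 1.178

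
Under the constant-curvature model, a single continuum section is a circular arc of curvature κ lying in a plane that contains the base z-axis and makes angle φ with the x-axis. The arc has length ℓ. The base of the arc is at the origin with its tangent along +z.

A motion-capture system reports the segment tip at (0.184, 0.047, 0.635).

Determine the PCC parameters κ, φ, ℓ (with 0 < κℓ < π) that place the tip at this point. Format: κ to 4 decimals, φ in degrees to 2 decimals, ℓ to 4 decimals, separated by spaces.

ρ = √(x²+y²) = √(0.184² + 0.047²) = 0.18991
φ = atan2(y, x) mod 360° = atan2(0.047, 0.184) = 14.3289°
|p|² = ρ² + z² = 0.18991² + 0.635² = 0.43929
κ = 2ρ / |p|² = 2×0.18991 / 0.43929 = 0.86461
θ = 2·atan2(ρ, z) = 2·atan2(0.18991, 0.635) = 0.58120 rad
ℓ = θ/κ = 0.58120/0.86461 = 0.67221

0.8646 14.33 0.6722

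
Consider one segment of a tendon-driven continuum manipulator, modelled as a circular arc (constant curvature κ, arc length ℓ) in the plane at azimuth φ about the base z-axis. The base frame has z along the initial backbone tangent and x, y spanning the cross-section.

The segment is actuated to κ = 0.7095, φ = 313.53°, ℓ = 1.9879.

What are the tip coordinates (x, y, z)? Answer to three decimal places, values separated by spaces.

θ = κ·ℓ = 0.7095 × 1.9879 = 1.41042 rad
ρ = (1 − cos θ)/κ = (1 − 0.15969)/0.7095 = 1.18436
z = sin θ / κ = 0.98717/0.7095 = 1.39136
x = ρ cos φ = 1.18436 × cos(313.53°) = 0.81571
y = ρ sin φ = 1.18436 × sin(313.53°) = -0.85868

0.816 -0.859 1.391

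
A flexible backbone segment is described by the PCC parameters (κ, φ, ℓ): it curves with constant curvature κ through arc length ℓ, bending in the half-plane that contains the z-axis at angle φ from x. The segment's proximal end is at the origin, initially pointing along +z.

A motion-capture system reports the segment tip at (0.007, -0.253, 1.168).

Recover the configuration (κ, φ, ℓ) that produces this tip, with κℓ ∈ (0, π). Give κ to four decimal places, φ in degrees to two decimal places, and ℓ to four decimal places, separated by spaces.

ρ = √(x²+y²) = √(0.007² + -0.253²) = 0.25310
φ = atan2(y, x) mod 360° = atan2(-0.253, 0.007) = 271.5849°
|p|² = ρ² + z² = 0.25310² + 1.168² = 1.42828
κ = 2ρ / |p|² = 2×0.25310 / 1.42828 = 0.35441
θ = 2·atan2(ρ, z) = 2·atan2(0.25310, 1.168) = 0.42679 rad
ℓ = θ/κ = 0.42679/0.35441 = 1.20423

0.3544 271.58 1.2042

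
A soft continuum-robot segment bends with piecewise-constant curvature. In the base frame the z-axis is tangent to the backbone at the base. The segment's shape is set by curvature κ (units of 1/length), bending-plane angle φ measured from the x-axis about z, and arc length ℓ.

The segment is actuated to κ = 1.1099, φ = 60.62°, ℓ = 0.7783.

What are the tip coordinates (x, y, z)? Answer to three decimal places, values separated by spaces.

0.155 0.275 0.685

θ = κ·ℓ = 1.1099 × 0.7783 = 0.86384 rad
ρ = (1 − cos θ)/κ = (1 − 0.64953)/1.1099 = 0.31577
z = sin θ / κ = 0.76034/1.1099 = 0.68505
x = ρ cos φ = 0.31577 × cos(60.62°) = 0.15492
y = ρ sin φ = 0.31577 × sin(60.62°) = 0.27516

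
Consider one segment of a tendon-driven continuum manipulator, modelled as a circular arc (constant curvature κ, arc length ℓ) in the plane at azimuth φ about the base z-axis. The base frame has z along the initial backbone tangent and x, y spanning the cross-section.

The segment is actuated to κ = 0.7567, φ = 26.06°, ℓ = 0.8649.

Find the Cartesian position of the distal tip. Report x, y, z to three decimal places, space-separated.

θ = κ·ℓ = 0.7567 × 0.8649 = 0.65447 rad
ρ = (1 − cos θ)/κ = (1 − 0.79337)/0.7567 = 0.27307
z = sin θ / κ = 0.60874/0.7567 = 0.80447
x = ρ cos φ = 0.27307 × cos(26.06°) = 0.24530
y = ρ sin φ = 0.27307 × sin(26.06°) = 0.11996

0.245 0.120 0.804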